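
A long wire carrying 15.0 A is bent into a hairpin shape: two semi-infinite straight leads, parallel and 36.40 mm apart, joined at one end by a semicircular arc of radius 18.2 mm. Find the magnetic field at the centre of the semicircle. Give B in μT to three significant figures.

The semicircular arc contributes B_arc = μ₀I·π/(4πR) = μ₀I/(4R) = 2.59×10⁻⁴ T.
Each semi-infinite lead is at perpendicular distance R = 0.0182 m from the centre, with the perpendicular foot at its near end, so it contributes μ₀I/(4πR); both point the same way, together 1.65×10⁻⁴ T.
Arc and leads all point the same direction: B = 2.59×10⁻⁴ + 1.65×10⁻⁴ = 4.24×10⁻⁴ T.

B ≈ 424 μT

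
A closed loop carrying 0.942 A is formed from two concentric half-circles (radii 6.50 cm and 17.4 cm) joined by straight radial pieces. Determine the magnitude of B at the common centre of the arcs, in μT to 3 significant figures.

The radial connectors point toward the centre, so dl × r̂ = 0 and they contribute nothing.
Each semicircle gives μ₀I/(4R): inner arc 4.55×10⁻⁶ T, outer arc 1.70×10⁻⁶ T.
The two arcs carry current in opposite angular senses, so their fields oppose: B = |4.55×10⁻⁶ − 1.70×10⁻⁶| = 2.85×10⁻⁶ T.

B ≈ 2.85 μT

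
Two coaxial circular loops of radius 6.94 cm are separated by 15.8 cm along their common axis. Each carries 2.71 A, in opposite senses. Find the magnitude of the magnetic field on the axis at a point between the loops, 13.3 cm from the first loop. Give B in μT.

Each loop contributes B = μ₀IR²/[2(R²+z²)^(3/2)] on the axis, with z measured from that loop.
Loop 1 (z = 0.133 m): B₁ = 2.43×10⁻⁶ T. Loop 2 (z = 0.025 m): B₂ = 2.04×10⁻⁵ T.
The fields oppose: B = |B₁ − B₂| = 1.80×10⁻⁵ T.

B ≈ 18.0 μT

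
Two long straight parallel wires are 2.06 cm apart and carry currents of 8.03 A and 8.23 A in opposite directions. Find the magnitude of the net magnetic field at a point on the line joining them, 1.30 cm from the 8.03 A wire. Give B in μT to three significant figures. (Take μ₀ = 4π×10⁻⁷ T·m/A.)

Each long wire gives B = μ₀I/(2πd). Distances are d₁ = 0.013 m and d₂ = 0.0076 m.
B₁ = 1.24×10⁻⁴ T, B₂ = 2.17×10⁻⁴ T.
Between antiparallel currents both contributions point the same way, so they add. B = B₁ + B₂ = 1.24×10⁻⁴ + 2.17×10⁻⁴ = 3.40×10⁻⁴ T.

B ≈ 340 μT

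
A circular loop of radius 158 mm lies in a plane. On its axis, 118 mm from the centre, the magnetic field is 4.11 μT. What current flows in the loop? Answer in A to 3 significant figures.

I ≈ 2.01 A

On the axis of a loop, B = μ₀IR²/[2(R²+z²)^(3/2)], so I = 2B(R²+z²)^(3/2)/(μ₀R²).
R² + z² = 0.02496 + 0.01392 = 0.03889 m²; raised to 3/2 gives 7.67×10⁻³ m³.
I = 2 × 4.11×10⁻⁶ × 7.67×10⁻³ / (1.26×10⁻⁶ × 0.02496) = 2.01 A.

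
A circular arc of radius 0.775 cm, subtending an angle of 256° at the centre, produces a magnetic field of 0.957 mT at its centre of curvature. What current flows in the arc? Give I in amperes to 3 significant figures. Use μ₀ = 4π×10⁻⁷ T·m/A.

I ≈ 16.6 A

For a circular arc, B = μ₀Iφ/(4πR) with φ in radians; here φ = 4.468 rad.
So I = 4πRB/(μ₀φ) = 4π × 0.00775 × 9.57×10⁻⁴ / (4π×10⁻⁷ × 4.468) = 16.6 A.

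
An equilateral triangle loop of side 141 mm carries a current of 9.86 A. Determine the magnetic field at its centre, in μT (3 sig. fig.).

B ≈ 126 μT

Each side is a finite straight segment at perpendicular distance d = a/(2 tan(π/3)) = 0.0407 m from the centre, with end-angles ±π/3.
One side contributes B₁ = (μ₀I/4πd)·2 sin(π/3) = 4.20×10⁻⁵ T.
All 3 sides add in the same direction: B = 3 × 4.20×10⁻⁵ = 1.26×10⁻⁴ T.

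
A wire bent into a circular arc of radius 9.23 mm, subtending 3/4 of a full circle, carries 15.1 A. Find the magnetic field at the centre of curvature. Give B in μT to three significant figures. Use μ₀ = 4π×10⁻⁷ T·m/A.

The Biot–Savart field of a circular arc at its centre is B = μ₀Iφ/(4πR), with φ = 4.712 rad.
B = (4π×10⁻⁷ × 15.1 × 4.712) / (4π × 0.00923) = 7.71×10⁻⁴ T.

B ≈ 771 μT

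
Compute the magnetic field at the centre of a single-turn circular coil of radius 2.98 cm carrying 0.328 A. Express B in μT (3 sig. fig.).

At the centre of a circular loop the Biot–Savart law gives B = μ₀I/(2R).
B = (4π×10⁻⁷ × 0.328) / (2 × 0.0298) = 6.92×10⁻⁶ T.

B ≈ 6.92 μT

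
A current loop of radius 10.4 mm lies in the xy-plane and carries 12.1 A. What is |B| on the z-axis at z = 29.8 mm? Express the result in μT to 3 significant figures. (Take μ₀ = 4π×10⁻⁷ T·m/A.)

On the axis of a circular loop, B = μ₀IR² / [2(R²+z²)^(3/2)].
R² + z² = (0.0104)² + (0.0298)² = 0.0009962 m², and (R²+z²)^(3/2) = 3.14×10⁻⁵ m³.
B = (4π×10⁻⁷ × 12.1 × 0.0001082) / (2 × 3.14×10⁻⁵) = 2.62×10⁻⁵ T.

B ≈ 26.2 μT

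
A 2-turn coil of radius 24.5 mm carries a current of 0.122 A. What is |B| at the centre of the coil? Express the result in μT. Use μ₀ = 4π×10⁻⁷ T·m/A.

B ≈ 6.26 μT

For an N-turn flat coil, B = Nμ₀I/(2R) with R = 0.0245 m.
B = 2 × 3.13×10⁻⁶ T = 6.26×10⁻⁶ T.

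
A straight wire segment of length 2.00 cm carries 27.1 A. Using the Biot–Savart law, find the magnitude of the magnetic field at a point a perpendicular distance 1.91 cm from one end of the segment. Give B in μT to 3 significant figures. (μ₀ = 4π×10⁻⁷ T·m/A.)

B ≈ 103 μT

For a finite straight segment, B = (μ₀I/4πd)(sinθ₁ + sinθ₂), where θ₁, θ₂ are the angles from the perpendicular to each end.
The perpendicular foot is at one end, so the two end-offsets along the wire are 0 and L = 0.02 m.
sinθ₁ = 0/√(0²+0.0191²) = 0.0000; sinθ₂ = 0.02/√(0.02²+0.0191²) = 0.7232.
B = (4π×10⁻⁷ × 27.1) / (4π × 0.0191) × (0.0000 + 0.7232) = 1.03×10⁻⁴ T.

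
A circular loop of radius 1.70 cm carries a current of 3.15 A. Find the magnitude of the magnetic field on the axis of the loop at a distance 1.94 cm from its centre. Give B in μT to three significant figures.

On the axis of a circular loop, B = μ₀IR² / [2(R²+z²)^(3/2)].
R² + z² = (0.017)² + (0.0194)² = 0.0006654 m², and (R²+z²)^(3/2) = 1.72×10⁻⁵ m³.
B = (4π×10⁻⁷ × 3.15 × 0.000289) / (2 × 1.72×10⁻⁵) = 3.33×10⁻⁵ T.

B ≈ 33.3 μT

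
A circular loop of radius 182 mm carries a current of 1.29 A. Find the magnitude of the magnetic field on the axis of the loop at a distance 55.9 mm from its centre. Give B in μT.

On the axis of a circular loop, B = μ₀IR² / [2(R²+z²)^(3/2)].
R² + z² = (0.182)² + (0.0559)² = 0.03625 m², and (R²+z²)^(3/2) = 6.90×10⁻³ m³.
B = (4π×10⁻⁷ × 1.29 × 0.03312) / (2 × 6.90×10⁻³) = 3.89×10⁻⁶ T.

B ≈ 3.89 μT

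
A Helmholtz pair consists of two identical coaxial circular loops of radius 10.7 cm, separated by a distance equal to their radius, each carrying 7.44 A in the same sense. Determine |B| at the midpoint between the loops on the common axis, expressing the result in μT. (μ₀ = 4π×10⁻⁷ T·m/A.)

B ≈ 62.5 μT

Each loop contributes B = μ₀IR²/[2(R²+z²)^(3/2)] on the axis, with z measured from that loop.
Loop 1 (z = 0.0535 m): B₁ = 3.13×10⁻⁵ T. Loop 2 (z = 0.0535 m): B₂ = 3.13×10⁻⁵ T.
The fields add: B = B₁ + B₂ = 6.25×10⁻⁵ T.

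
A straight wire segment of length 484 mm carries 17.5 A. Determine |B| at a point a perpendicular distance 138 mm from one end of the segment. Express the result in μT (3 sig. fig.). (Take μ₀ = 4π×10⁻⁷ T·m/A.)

B ≈ 12.2 μT

For a finite straight segment, B = (μ₀I/4πd)(sinθ₁ + sinθ₂), where θ₁, θ₂ are the angles from the perpendicular to each end.
The perpendicular foot is at one end, so the two end-offsets along the wire are 0 and L = 0.484 m.
sinθ₁ = 0/√(0²+0.138²) = 0.0000; sinθ₂ = 0.484/√(0.484²+0.138²) = 0.9617.
B = (4π×10⁻⁷ × 17.5) / (4π × 0.138) × (0.0000 + 0.9617) = 1.22×10⁻⁵ T.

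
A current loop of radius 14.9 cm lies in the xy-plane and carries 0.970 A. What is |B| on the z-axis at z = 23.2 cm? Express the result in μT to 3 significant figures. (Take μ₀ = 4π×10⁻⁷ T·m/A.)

On the axis of a circular loop, B = μ₀IR² / [2(R²+z²)^(3/2)].
R² + z² = (0.149)² + (0.232)² = 0.07602 m², and (R²+z²)^(3/2) = 2.10×10⁻² m³.
B = (4π×10⁻⁷ × 0.970 × 0.0222) / (2 × 2.10×10⁻²) = 6.45×10⁻⁷ T.

B ≈ 0.645 μT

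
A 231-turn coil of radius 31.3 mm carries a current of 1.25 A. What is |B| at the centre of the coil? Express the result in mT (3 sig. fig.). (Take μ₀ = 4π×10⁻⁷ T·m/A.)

For an N-turn flat coil, B = Nμ₀I/(2R) with R = 0.0313 m.
B = 231 × 2.51×10⁻⁵ T = 5.80×10⁻³ T.

B ≈ 5.80 mT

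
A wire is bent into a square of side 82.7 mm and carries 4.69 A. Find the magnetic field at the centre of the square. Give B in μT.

Each side is a finite straight segment at perpendicular distance d = a/(2 tan(π/4)) = 0.04135 m from the centre, with end-angles ±π/4.
One side contributes B₁ = (μ₀I/4πd)·2 sin(π/4) = 1.60×10⁻⁵ T.
All 4 sides add in the same direction: B = 4 × 1.60×10⁻⁵ = 6.42×10⁻⁵ T.

B ≈ 64.2 μT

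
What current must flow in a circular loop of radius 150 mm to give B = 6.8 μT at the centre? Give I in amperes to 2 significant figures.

At the centre of a circular loop B = μ₀I/(2R), so I = 2RB/μ₀.
With R = 0.15 m, I = 2 × 0.15 × 6.80×10⁻⁶ / (4π×10⁻⁷) = 1.62 A.

I ≈ 1.6 A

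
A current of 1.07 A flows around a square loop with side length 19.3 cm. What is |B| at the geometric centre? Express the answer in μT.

B ≈ 6.27 μT

Each side is a finite straight segment at perpendicular distance d = a/(2 tan(π/4)) = 0.0965 m from the centre, with end-angles ±π/4.
One side contributes B₁ = (μ₀I/4πd)·2 sin(π/4) = 1.57×10⁻⁶ T.
All 4 sides add in the same direction: B = 4 × 1.57×10⁻⁶ = 6.27×10⁻⁶ T.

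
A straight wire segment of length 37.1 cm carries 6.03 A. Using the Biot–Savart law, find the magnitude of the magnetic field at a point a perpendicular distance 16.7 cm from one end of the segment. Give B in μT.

B ≈ 3.29 μT

For a finite straight segment, B = (μ₀I/4πd)(sinθ₁ + sinθ₂), where θ₁, θ₂ are the angles from the perpendicular to each end.
The perpendicular foot is at one end, so the two end-offsets along the wire are 0 and L = 0.371 m.
sinθ₁ = 0/√(0²+0.167²) = 0.0000; sinθ₂ = 0.371/√(0.371²+0.167²) = 0.9119.
B = (4π×10⁻⁷ × 6.03) / (4π × 0.167) × (0.0000 + 0.9119) = 3.29×10⁻⁶ T.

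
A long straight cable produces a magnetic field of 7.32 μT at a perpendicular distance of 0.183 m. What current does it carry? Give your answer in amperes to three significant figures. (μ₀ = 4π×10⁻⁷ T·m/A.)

For a long straight wire B = μ₀I/(2πd), so I = 2πdB/μ₀.
I = 2π × 0.183 × 7.32×10⁻⁶ / (4π×10⁻⁷) = 6.70 A.

I ≈ 6.70 A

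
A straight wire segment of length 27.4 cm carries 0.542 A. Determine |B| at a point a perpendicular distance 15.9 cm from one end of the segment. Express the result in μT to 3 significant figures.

B ≈ 0.295 μT

For a finite straight segment, B = (μ₀I/4πd)(sinθ₁ + sinθ₂), where θ₁, θ₂ are the angles from the perpendicular to each end.
The perpendicular foot is at one end, so the two end-offsets along the wire are 0 and L = 0.274 m.
sinθ₁ = 0/√(0²+0.159²) = 0.0000; sinθ₂ = 0.274/√(0.274²+0.159²) = 0.8649.
B = (4π×10⁻⁷ × 0.542) / (4π × 0.159) × (0.0000 + 0.8649) = 2.95×10⁻⁷ T.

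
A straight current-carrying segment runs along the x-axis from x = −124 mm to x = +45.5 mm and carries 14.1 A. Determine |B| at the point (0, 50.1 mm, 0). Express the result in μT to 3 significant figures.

For a finite straight segment, B = (μ₀I/4πd)(sinθ₁ + sinθ₂), where θ₁, θ₂ are the angles from the perpendicular to each end.
The perpendicular distance is d = 0.0501 m; the end-offsets along the wire are a = 0.124 m and b = 0.0455 m.
sinθ₁ = 0.124/√(0.124²+0.0501²) = 0.9272; sinθ₂ = 0.0455/√(0.0455²+0.0501²) = 0.6723.
B = (4π×10⁻⁷ × 14.1) / (4π × 0.0501) × (0.9272 + 0.6723) = 4.50×10⁻⁵ T.

B ≈ 45.0 μT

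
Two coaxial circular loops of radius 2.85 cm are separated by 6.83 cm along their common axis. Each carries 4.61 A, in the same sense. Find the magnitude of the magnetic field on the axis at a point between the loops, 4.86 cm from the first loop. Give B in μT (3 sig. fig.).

Each loop contributes B = μ₀IR²/[2(R²+z²)^(3/2)] on the axis, with z measured from that loop.
Loop 1 (z = 0.0486 m): B₁ = 1.32×10⁻⁵ T. Loop 2 (z = 0.0197 m): B₂ = 5.66×10⁻⁵ T.
The fields add: B = B₁ + B₂ = 6.97×10⁻⁵ T.

B ≈ 69.7 μT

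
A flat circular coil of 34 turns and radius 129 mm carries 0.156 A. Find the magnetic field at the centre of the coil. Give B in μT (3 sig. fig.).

B ≈ 25.8 μT

For an N-turn flat coil, B = Nμ₀I/(2R) with R = 0.129 m.
B = 34 × 7.60×10⁻⁷ T = 2.58×10⁻⁵ T.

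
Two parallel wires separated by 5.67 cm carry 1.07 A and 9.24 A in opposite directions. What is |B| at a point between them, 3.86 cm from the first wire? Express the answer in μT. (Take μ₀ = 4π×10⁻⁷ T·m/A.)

B ≈ 108 μT

Each long wire gives B = μ₀I/(2πd). Distances are d₁ = 0.0386 m and d₂ = 0.0181 m.
B₁ = 5.54×10⁻⁶ T, B₂ = 1.02×10⁻⁴ T.
Between antiparallel currents both contributions point the same way, so they add. B = B₁ + B₂ = 5.54×10⁻⁶ + 1.02×10⁻⁴ = 1.08×10⁻⁴ T.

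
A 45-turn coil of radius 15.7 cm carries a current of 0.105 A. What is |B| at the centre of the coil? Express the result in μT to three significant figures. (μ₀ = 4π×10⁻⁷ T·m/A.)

For an N-turn flat coil, B = Nμ₀I/(2R) with R = 0.157 m.
B = 45 × 4.20×10⁻⁷ T = 1.89×10⁻⁵ T.

B ≈ 18.9 μT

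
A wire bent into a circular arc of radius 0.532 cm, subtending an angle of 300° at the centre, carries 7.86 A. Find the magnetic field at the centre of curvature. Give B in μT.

The Biot–Savart field of a circular arc at its centre is B = μ₀Iφ/(4πR), with φ = 5.236 rad.
B = (4π×10⁻⁷ × 7.86 × 5.236) / (4π × 0.00532) = 7.74×10⁻⁴ T.

B ≈ 774 μT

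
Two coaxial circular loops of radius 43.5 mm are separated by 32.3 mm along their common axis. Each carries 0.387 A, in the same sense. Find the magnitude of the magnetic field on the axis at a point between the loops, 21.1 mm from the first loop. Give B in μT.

B ≈ 9.15 μT

Each loop contributes B = μ₀IR²/[2(R²+z²)^(3/2)] on the axis, with z measured from that loop.
Loop 1 (z = 0.0211 m): B₁ = 4.07×10⁻⁶ T. Loop 2 (z = 0.0112 m): B₂ = 5.08×10⁻⁶ T.
The fields add: B = B₁ + B₂ = 9.15×10⁻⁶ T.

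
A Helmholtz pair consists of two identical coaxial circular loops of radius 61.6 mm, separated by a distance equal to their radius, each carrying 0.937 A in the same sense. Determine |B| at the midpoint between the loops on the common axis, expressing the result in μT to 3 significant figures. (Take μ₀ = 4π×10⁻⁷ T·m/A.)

B ≈ 13.7 μT

Each loop contributes B = μ₀IR²/[2(R²+z²)^(3/2)] on the axis, with z measured from that loop.
Loop 1 (z = 0.0308 m): B₁ = 6.84×10⁻⁶ T. Loop 2 (z = 0.0308 m): B₂ = 6.84×10⁻⁶ T.
The fields add: B = B₁ + B₂ = 1.37×10⁻⁵ T.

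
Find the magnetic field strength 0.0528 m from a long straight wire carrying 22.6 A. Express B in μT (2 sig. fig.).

B ≈ 86 μT

For an infinitely long straight wire, B = μ₀I/(2πd).
B = (4π×10⁻⁷ × 22.6) / (2π × 0.0528) = 8.56×10⁻⁵ T.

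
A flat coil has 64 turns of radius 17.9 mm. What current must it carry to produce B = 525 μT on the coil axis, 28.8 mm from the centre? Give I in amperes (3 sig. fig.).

For an N-turn coil, B = Nμ₀IR²/[2(R²+z²)^(3/2)] with R = 0.0179 m, z = 0.0288 m, so I = 2B(R²+z²)^(3/2)/(Nμ₀R²) = 2 × 5.25×10⁻⁴ × 3.90×10⁻⁵ / (64 × 4π×10⁻⁷ × 0.0003204) = 1.59 A.

I ≈ 1.59 A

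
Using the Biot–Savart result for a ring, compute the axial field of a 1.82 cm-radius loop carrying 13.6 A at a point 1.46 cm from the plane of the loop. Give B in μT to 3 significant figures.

On the axis of a circular loop, B = μ₀IR² / [2(R²+z²)^(3/2)].
R² + z² = (0.0182)² + (0.0146)² = 0.0005444 m², and (R²+z²)^(3/2) = 1.27×10⁻⁵ m³.
B = (4π×10⁻⁷ × 13.6 × 0.0003312) / (2 × 1.27×10⁻⁵) = 2.23×10⁻⁴ T.

B ≈ 223 μT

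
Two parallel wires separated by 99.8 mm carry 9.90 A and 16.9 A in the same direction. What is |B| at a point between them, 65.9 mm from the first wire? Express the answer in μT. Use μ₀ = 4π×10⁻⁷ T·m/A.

B ≈ 69.7 μT

Each long wire gives B = μ₀I/(2πd). Distances are d₁ = 0.0659 m and d₂ = 0.0339 m.
B₁ = 3.00×10⁻⁵ T, B₂ = 9.97×10⁻⁵ T.
Between parallel currents the two contributions point in opposite directions, so they subtract. B = |B₁ − B₂| = |3.00×10⁻⁵ − 9.97×10⁻⁵| = 6.97×10⁻⁵ T.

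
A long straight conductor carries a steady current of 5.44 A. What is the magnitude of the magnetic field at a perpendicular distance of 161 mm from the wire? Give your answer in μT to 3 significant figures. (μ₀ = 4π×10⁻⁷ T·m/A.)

B ≈ 6.76 μT

For an infinitely long straight wire, B = μ₀I/(2πd).
B = (4π×10⁻⁷ × 5.44) / (2π × 0.161) = 6.76×10⁻⁶ T.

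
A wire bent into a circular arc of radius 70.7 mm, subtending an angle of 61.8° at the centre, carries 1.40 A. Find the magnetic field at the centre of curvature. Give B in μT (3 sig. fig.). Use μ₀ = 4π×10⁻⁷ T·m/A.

The Biot–Savart field of a circular arc at its centre is B = μ₀Iφ/(4πR), with φ = 1.079 rad.
B = (4π×10⁻⁷ × 1.40 × 1.079) / (4π × 0.0707) = 2.14×10⁻⁶ T.

B ≈ 2.14 μT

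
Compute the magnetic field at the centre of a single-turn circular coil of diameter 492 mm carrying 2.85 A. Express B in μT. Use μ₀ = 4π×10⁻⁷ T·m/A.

B ≈ 7.28 μT

At the centre of a circular loop the Biot–Savart law gives B = μ₀I/(2R) (so R = 0.246 m).
B = (4π×10⁻⁷ × 2.85) / (2 × 0.246) = 7.28×10⁻⁶ T.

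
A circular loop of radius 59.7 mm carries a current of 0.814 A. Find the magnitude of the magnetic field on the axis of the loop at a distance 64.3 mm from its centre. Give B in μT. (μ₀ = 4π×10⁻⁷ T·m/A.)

On the axis of a circular loop, B = μ₀IR² / [2(R²+z²)^(3/2)].
R² + z² = (0.0597)² + (0.0643)² = 0.007699 m², and (R²+z²)^(3/2) = 6.75×10⁻⁴ m³.
B = (4π×10⁻⁷ × 0.814 × 0.003564) / (2 × 6.75×10⁻⁴) = 2.70×10⁻⁶ T.

B ≈ 2.70 μT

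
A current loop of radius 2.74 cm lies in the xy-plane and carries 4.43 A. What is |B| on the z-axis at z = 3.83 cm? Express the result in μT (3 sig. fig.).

B ≈ 20.0 μT

On the axis of a circular loop, B = μ₀IR² / [2(R²+z²)^(3/2)].
R² + z² = (0.0274)² + (0.0383)² = 0.002218 m², and (R²+z²)^(3/2) = 1.04×10⁻⁴ m³.
B = (4π×10⁻⁷ × 4.43 × 0.0007508) / (2 × 1.04×10⁻⁴) = 2.00×10⁻⁵ T.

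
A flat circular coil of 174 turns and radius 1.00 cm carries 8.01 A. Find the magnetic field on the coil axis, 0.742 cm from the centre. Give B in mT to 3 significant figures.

B ≈ 45.4 mT

For an N-turn flat coil, B = Nμ₀IR²/[2(R²+z²)^(3/2)] with R = 0.01 m, z = 0.00742 m.
B = 174 × 2.61×10⁻⁴ T = 4.54×10⁻² T.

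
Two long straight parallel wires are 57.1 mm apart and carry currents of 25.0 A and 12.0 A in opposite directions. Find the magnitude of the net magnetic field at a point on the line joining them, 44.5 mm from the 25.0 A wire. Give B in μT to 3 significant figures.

Each long wire gives B = μ₀I/(2πd). Distances are d₁ = 0.0445 m and d₂ = 0.0126 m.
B₁ = 1.12×10⁻⁴ T, B₂ = 1.90×10⁻⁴ T.
Between antiparallel currents both contributions point the same way, so they add. B = B₁ + B₂ = 1.12×10⁻⁴ + 1.90×10⁻⁴ = 3.03×10⁻⁴ T.

B ≈ 303 μT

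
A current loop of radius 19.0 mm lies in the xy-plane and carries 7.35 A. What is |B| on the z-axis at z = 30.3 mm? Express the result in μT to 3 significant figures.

B ≈ 36.4 μT

On the axis of a circular loop, B = μ₀IR² / [2(R²+z²)^(3/2)].
R² + z² = (0.019)² + (0.0303)² = 0.001279 m², and (R²+z²)^(3/2) = 4.57×10⁻⁵ m³.
B = (4π×10⁻⁷ × 7.35 × 0.000361) / (2 × 4.57×10⁻⁵) = 3.64×10⁻⁵ T.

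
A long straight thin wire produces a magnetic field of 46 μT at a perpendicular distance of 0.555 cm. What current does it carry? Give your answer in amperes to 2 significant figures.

I ≈ 1.3 A

For a long straight wire B = μ₀I/(2πd), so I = 2πdB/μ₀.
I = 2π × 0.00555 × 4.60×10⁻⁵ / (4π×10⁻⁷) = 1.28 A.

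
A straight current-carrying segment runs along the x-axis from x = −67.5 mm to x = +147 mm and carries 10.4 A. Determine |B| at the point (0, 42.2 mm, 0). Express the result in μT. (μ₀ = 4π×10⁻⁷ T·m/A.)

For a finite straight segment, B = (μ₀I/4πd)(sinθ₁ + sinθ₂), where θ₁, θ₂ are the angles from the perpendicular to each end.
The perpendicular distance is d = 0.0422 m; the end-offsets along the wire are a = 0.0675 m and b = 0.147 m.
sinθ₁ = 0.0675/√(0.0675²+0.0422²) = 0.8479; sinθ₂ = 0.147/√(0.147²+0.0422²) = 0.9612.
B = (4π×10⁻⁷ × 10.4) / (4π × 0.0422) × (0.8479 + 0.9612) = 4.46×10⁻⁵ T.

B ≈ 44.6 μT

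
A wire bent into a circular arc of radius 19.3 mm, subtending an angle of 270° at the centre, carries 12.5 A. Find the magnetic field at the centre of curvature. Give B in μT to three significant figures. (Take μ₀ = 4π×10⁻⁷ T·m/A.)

B ≈ 305 μT

The Biot–Savart field of a circular arc at its centre is B = μ₀Iφ/(4πR), with φ = 4.712 rad.
B = (4π×10⁻⁷ × 12.5 × 4.712) / (4π × 0.0193) = 3.05×10⁻⁴ T.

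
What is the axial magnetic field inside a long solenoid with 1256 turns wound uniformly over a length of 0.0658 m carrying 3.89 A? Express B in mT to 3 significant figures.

B ≈ 93.3 mT

Inside a long solenoid, B = μ₀nI with n = 1.909×10⁴ turns/m.
B = 4π×10⁻⁷ × 1.909×10⁴ × 3.89 = 9.33×10⁻² T.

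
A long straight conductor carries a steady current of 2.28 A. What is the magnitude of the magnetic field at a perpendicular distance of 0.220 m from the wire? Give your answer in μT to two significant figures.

B ≈ 2.1 μT

For an infinitely long straight wire, B = μ₀I/(2πd).
B = (4π×10⁻⁷ × 2.28) / (2π × 0.22) = 2.07×10⁻⁶ T.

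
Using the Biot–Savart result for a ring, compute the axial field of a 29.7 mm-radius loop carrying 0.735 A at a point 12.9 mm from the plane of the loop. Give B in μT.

On the axis of a circular loop, B = μ₀IR² / [2(R²+z²)^(3/2)].
R² + z² = (0.0297)² + (0.0129)² = 0.001049 m², and (R²+z²)^(3/2) = 3.40×10⁻⁵ m³.
B = (4π×10⁻⁷ × 0.735 × 0.0008821) / (2 × 3.40×10⁻⁵) = 1.20×10⁻⁵ T.

B ≈ 12.0 μT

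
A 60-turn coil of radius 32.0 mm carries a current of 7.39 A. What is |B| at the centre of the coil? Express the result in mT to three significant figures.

For an N-turn flat coil, B = Nμ₀I/(2R) with R = 0.032 m.
B = 60 × 1.45×10⁻⁴ T = 8.71×10⁻³ T.

B ≈ 8.71 mT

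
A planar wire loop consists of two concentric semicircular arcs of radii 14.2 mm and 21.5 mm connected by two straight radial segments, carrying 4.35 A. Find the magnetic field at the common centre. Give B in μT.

The radial connectors point toward the centre, so dl × r̂ = 0 and they contribute nothing.
Each semicircle gives μ₀I/(4R): inner arc 9.62×10⁻⁵ T, outer arc 6.36×10⁻⁵ T.
The two arcs carry current in opposite angular senses, so their fields oppose: B = |9.62×10⁻⁵ − 6.36×10⁻⁵| = 3.27×10⁻⁵ T.

B ≈ 32.7 μT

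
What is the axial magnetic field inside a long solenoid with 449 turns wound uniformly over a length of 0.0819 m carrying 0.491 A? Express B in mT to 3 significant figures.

Inside a long solenoid, B = μ₀nI with n = 5482 turns/m.
B = 4π×10⁻⁷ × 5482 × 0.491 = 3.38×10⁻³ T.

B ≈ 3.38 mT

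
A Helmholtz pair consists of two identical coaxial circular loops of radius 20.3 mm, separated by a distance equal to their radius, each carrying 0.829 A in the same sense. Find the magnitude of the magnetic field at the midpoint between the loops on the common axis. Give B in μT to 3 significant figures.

Each loop contributes B = μ₀IR²/[2(R²+z²)^(3/2)] on the axis, with z measured from that loop.
Loop 1 (z = 0.01015 m): B₁ = 1.84×10⁻⁵ T. Loop 2 (z = 0.01015 m): B₂ = 1.84×10⁻⁵ T.
The fields add: B = B₁ + B₂ = 3.67×10⁻⁵ T.

B ≈ 36.7 μT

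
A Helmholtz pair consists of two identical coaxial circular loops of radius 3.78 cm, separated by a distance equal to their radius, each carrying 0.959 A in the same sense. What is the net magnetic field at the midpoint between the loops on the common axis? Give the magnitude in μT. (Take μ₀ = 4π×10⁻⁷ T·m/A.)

Each loop contributes B = μ₀IR²/[2(R²+z²)^(3/2)] on the axis, with z measured from that loop.
Loop 1 (z = 0.0189 m): B₁ = 1.14×10⁻⁵ T. Loop 2 (z = 0.0189 m): B₂ = 1.14×10⁻⁵ T.
The fields add: B = B₁ + B₂ = 2.28×10⁻⁵ T.

B ≈ 22.8 μT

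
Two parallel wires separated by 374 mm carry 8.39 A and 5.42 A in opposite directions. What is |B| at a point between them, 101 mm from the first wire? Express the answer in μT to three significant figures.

Each long wire gives B = μ₀I/(2πd). Distances are d₁ = 0.101 m and d₂ = 0.273 m.
B₁ = 1.66×10⁻⁵ T, B₂ = 3.97×10⁻⁶ T.
Between antiparallel currents both contributions point the same way, so they add. B = B₁ + B₂ = 1.66×10⁻⁵ + 3.97×10⁻⁶ = 2.06×10⁻⁵ T.

B ≈ 20.6 μT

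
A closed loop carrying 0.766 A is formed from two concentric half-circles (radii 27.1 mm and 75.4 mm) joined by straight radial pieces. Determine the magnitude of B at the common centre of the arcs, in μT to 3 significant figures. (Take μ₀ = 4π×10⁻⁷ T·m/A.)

The radial connectors point toward the centre, so dl × r̂ = 0 and they contribute nothing.
Each semicircle gives μ₀I/(4R): inner arc 8.88×10⁻⁶ T, outer arc 3.19×10⁻⁶ T.
The two arcs carry current in opposite angular senses, so their fields oppose: B = |8.88×10⁻⁶ − 3.19×10⁻⁶| = 5.69×10⁻⁶ T.

B ≈ 5.69 μT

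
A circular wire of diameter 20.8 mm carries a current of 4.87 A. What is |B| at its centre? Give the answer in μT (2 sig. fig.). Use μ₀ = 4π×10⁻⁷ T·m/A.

At the centre of a circular loop the Biot–Savart law gives B = μ₀I/(2R) (so R = 0.0104 m).
B = (4π×10⁻⁷ × 4.87) / (2 × 0.0104) = 2.94×10⁻⁴ T.

B ≈ 290 μT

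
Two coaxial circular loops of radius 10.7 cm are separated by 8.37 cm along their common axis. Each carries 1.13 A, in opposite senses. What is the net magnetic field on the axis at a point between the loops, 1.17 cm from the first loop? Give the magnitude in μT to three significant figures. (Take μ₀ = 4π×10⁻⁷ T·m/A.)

Each loop contributes B = μ₀IR²/[2(R²+z²)^(3/2)] on the axis, with z measured from that loop.
Loop 1 (z = 0.0117 m): B₁ = 6.52×10⁻⁶ T. Loop 2 (z = 0.072 m): B₂ = 3.79×10⁻⁶ T.
The fields oppose: B = |B₁ − B₂| = 2.73×10⁻⁶ T.

B ≈ 2.73 μT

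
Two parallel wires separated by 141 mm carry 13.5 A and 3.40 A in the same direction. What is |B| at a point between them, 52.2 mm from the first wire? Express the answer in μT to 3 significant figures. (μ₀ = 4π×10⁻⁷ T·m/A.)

B ≈ 44.1 μT

Each long wire gives B = μ₀I/(2πd). Distances are d₁ = 0.0522 m and d₂ = 0.0888 m.
B₁ = 5.17×10⁻⁵ T, B₂ = 7.66×10⁻⁶ T.
Between parallel currents the two contributions point in opposite directions, so they subtract. B = |B₁ − B₂| = |5.17×10⁻⁵ − 7.66×10⁻⁶| = 4.41×10⁻⁵ T.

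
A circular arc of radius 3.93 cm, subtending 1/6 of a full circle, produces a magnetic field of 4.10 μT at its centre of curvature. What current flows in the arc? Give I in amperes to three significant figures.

For a circular arc, B = μ₀Iφ/(4πR) with φ in radians; here φ = 1.047 rad.
So I = 4πRB/(μ₀φ) = 4π × 0.0393 × 4.10×10⁻⁶ / (4π×10⁻⁷ × 1.047) = 1.54 A.

I ≈ 1.54 A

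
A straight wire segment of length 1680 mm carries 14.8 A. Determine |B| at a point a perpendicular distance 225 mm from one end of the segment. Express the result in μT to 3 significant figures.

For a finite straight segment, B = (μ₀I/4πd)(sinθ₁ + sinθ₂), where θ₁, θ₂ are the angles from the perpendicular to each end.
The perpendicular foot is at one end, so the two end-offsets along the wire are 0 and L = 1.68 m.
sinθ₁ = 0/√(0²+0.225²) = 0.0000; sinθ₂ = 1.68/√(1.68²+0.225²) = 0.9912.
B = (4π×10⁻⁷ × 14.8) / (4π × 0.225) × (0.0000 + 0.9912) = 6.52×10⁻⁶ T.

B ≈ 6.52 μT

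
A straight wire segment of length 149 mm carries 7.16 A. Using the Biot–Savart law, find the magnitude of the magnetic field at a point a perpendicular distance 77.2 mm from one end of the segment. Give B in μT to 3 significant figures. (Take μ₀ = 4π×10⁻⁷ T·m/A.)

For a finite straight segment, B = (μ₀I/4πd)(sinθ₁ + sinθ₂), where θ₁, θ₂ are the angles from the perpendicular to each end.
The perpendicular foot is at one end, so the two end-offsets along the wire are 0 and L = 0.149 m.
sinθ₁ = 0/√(0²+0.0772²) = 0.0000; sinθ₂ = 0.149/√(0.149²+0.0772²) = 0.8879.
B = (4π×10⁻⁷ × 7.16) / (4π × 0.0772) × (0.0000 + 0.8879) = 8.23×10⁻⁶ T.

B ≈ 8.23 μT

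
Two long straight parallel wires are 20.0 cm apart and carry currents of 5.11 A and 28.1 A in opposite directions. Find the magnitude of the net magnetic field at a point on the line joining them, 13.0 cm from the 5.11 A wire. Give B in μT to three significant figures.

B ≈ 88.1 μT

Each long wire gives B = μ₀I/(2πd). Distances are d₁ = 0.13 m and d₂ = 0.07 m.
B₁ = 7.86×10⁻⁶ T, B₂ = 8.03×10⁻⁵ T.
Between antiparallel currents both contributions point the same way, so they add. B = B₁ + B₂ = 7.86×10⁻⁶ + 8.03×10⁻⁵ = 8.81×10⁻⁵ T.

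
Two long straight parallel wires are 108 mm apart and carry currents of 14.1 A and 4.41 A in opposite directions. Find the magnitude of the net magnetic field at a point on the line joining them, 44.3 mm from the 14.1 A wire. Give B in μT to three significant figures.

Each long wire gives B = μ₀I/(2πd). Distances are d₁ = 0.0443 m and d₂ = 0.0637 m.
B₁ = 6.37×10⁻⁵ T, B₂ = 1.38×10⁻⁵ T.
Between antiparallel currents both contributions point the same way, so they add. B = B₁ + B₂ = 6.37×10⁻⁵ + 1.38×10⁻⁵ = 7.75×10⁻⁵ T.

B ≈ 77.5 μT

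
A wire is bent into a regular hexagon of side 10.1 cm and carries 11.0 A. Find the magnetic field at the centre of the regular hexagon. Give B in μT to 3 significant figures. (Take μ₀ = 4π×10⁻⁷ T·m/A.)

B ≈ 75.5 μT

Each side is a finite straight segment at perpendicular distance d = a/(2 tan(π/6)) = 0.08747 m from the centre, with end-angles ±π/6.
One side contributes B₁ = (μ₀I/4πd)·2 sin(π/6) = 1.26×10⁻⁵ T.
All 6 sides add in the same direction: B = 6 × 1.26×10⁻⁵ = 7.55×10⁻⁵ T.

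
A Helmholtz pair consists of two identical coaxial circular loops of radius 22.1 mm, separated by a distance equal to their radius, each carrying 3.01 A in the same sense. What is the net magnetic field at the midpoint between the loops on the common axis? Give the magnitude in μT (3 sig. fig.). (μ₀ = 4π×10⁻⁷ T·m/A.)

Each loop contributes B = μ₀IR²/[2(R²+z²)^(3/2)] on the axis, with z measured from that loop.
Loop 1 (z = 0.01105 m): B₁ = 6.12×10⁻⁵ T. Loop 2 (z = 0.01105 m): B₂ = 6.12×10⁻⁵ T.
The fields add: B = B₁ + B₂ = 1.22×10⁻⁴ T.

B ≈ 122 μT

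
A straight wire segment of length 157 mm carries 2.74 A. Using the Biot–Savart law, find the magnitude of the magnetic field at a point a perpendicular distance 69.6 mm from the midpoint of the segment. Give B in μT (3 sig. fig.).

B ≈ 5.89 μT

For a finite straight segment, B = (μ₀I/4πd)(sinθ₁ + sinθ₂), where θ₁, θ₂ are the angles from the perpendicular to each end.
The perpendicular from the point meets the wire at its midpoint, so each end is L/2 = 0.0785 m away along the wire.
sinθ₁ = 0.0785/√(0.0785²+0.0696²) = 0.7483; sinθ₂ = 0.0785/√(0.0785²+0.0696²) = 0.7483.
B = (4π×10⁻⁷ × 2.74) / (4π × 0.0696) × (0.7483 + 0.7483) = 5.89×10⁻⁶ T.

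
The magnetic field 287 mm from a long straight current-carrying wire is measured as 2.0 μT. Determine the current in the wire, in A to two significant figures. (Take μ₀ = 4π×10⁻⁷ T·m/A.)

I ≈ 2.9 A

For a long straight wire B = μ₀I/(2πd), so I = 2πdB/μ₀.
I = 2π × 0.287 × 2.00×10⁻⁶ / (4π×10⁻⁷) = 2.87 A.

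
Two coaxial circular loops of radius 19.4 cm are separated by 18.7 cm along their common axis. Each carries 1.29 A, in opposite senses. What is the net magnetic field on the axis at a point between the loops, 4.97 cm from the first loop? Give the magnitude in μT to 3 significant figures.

Each loop contributes B = μ₀IR²/[2(R²+z²)^(3/2)] on the axis, with z measured from that loop.
Loop 1 (z = 0.0497 m): B₁ = 3.80×10⁻⁶ T. Loop 2 (z = 0.1373 m): B₂ = 2.27×10⁻⁶ T.
The fields oppose: B = |B₁ − B₂| = 1.53×10⁻⁶ T.

B ≈ 1.53 μT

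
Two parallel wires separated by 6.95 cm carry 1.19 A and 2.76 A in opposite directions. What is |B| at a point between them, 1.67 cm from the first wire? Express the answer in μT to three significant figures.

Each long wire gives B = μ₀I/(2πd). Distances are d₁ = 0.0167 m and d₂ = 0.0528 m.
B₁ = 1.43×10⁻⁵ T, B₂ = 1.05×10⁻⁵ T.
Between antiparallel currents both contributions point the same way, so they add. B = B₁ + B₂ = 1.43×10⁻⁵ + 1.05×10⁻⁵ = 2.47×10⁻⁵ T.

B ≈ 24.7 μT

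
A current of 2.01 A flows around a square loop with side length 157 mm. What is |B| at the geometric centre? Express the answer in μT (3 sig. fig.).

Each side is a finite straight segment at perpendicular distance d = a/(2 tan(π/4)) = 0.0785 m from the centre, with end-angles ±π/4.
One side contributes B₁ = (μ₀I/4πd)·2 sin(π/4) = 3.62×10⁻⁶ T.
All 4 sides add in the same direction: B = 4 × 3.62×10⁻⁶ = 1.45×10⁻⁵ T.

B ≈ 14.5 μT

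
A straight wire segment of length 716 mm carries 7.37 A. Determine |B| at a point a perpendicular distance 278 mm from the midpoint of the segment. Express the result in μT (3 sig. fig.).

For a finite straight segment, B = (μ₀I/4πd)(sinθ₁ + sinθ₂), where θ₁, θ₂ are the angles from the perpendicular to each end.
The perpendicular from the point meets the wire at its midpoint, so each end is L/2 = 0.358 m away along the wire.
sinθ₁ = 0.358/√(0.358²+0.278²) = 0.7898; sinθ₂ = 0.358/√(0.358²+0.278²) = 0.7898.
B = (4π×10⁻⁷ × 7.37) / (4π × 0.278) × (0.7898 + 0.7898) = 4.19×10⁻⁶ T.

B ≈ 4.19 μT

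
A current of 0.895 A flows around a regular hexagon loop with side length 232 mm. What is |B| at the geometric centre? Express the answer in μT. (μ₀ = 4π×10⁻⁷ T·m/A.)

B ≈ 2.67 μT

Each side is a finite straight segment at perpendicular distance d = a/(2 tan(π/6)) = 0.2009 m from the centre, with end-angles ±π/6.
One side contributes B₁ = (μ₀I/4πd)·2 sin(π/6) = 4.45×10⁻⁷ T.
All 6 sides add in the same direction: B = 6 × 4.45×10⁻⁷ = 2.67×10⁻⁶ T.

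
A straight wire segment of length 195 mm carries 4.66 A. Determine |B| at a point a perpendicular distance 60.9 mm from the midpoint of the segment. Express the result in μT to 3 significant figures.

B ≈ 13.0 μT

For a finite straight segment, B = (μ₀I/4πd)(sinθ₁ + sinθ₂), where θ₁, θ₂ are the angles from the perpendicular to each end.
The perpendicular from the point meets the wire at its midpoint, so each end is L/2 = 0.0975 m away along the wire.
sinθ₁ = 0.0975/√(0.0975²+0.0609²) = 0.8481; sinθ₂ = 0.0975/√(0.0975²+0.0609²) = 0.8481.
B = (4π×10⁻⁷ × 4.66) / (4π × 0.0609) × (0.8481 + 0.8481) = 1.30×10⁻⁵ T.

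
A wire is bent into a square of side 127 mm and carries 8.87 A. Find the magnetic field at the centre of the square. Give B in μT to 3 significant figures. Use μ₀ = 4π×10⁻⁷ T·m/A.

B ≈ 79.0 μT

Each side is a finite straight segment at perpendicular distance d = a/(2 tan(π/4)) = 0.0635 m from the centre, with end-angles ±π/4.
One side contributes B₁ = (μ₀I/4πd)·2 sin(π/4) = 1.98×10⁻⁵ T.
All 4 sides add in the same direction: B = 4 × 1.98×10⁻⁵ = 7.90×10⁻⁵ T.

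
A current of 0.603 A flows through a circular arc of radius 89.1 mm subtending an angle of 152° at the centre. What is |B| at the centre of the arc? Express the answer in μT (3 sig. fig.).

B ≈ 1.80 μT

The Biot–Savart field of a circular arc at its centre is B = μ₀Iφ/(4πR), with φ = 2.653 rad.
B = (4π×10⁻⁷ × 0.603 × 2.653) / (4π × 0.0891) = 1.80×10⁻⁶ T.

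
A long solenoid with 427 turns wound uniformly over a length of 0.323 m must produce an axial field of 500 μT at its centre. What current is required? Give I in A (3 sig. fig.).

Inside a long solenoid B = μ₀nI with n = 1322 m⁻¹, so I = B/(μ₀n).
I = 5.00×10⁻⁴ / (4π×10⁻⁷ × 1322) = 0.301 A.

I ≈ 0.301 A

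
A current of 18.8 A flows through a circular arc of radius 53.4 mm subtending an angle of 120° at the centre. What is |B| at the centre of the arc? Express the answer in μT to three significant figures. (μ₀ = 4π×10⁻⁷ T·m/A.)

B ≈ 73.7 μT

The Biot–Savart field of a circular arc at its centre is B = μ₀Iφ/(4πR), with φ = 2.094 rad.
B = (4π×10⁻⁷ × 18.8 × 2.094) / (4π × 0.0534) = 7.37×10⁻⁵ T.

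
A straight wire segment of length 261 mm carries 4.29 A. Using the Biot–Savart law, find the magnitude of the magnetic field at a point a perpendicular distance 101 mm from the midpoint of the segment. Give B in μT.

B ≈ 6.72 μT

For a finite straight segment, B = (μ₀I/4πd)(sinθ₁ + sinθ₂), where θ₁, θ₂ are the angles from the perpendicular to each end.
The perpendicular from the point meets the wire at its midpoint, so each end is L/2 = 0.1305 m away along the wire.
sinθ₁ = 0.1305/√(0.1305²+0.101²) = 0.7908; sinθ₂ = 0.1305/√(0.1305²+0.101²) = 0.7908.
B = (4π×10⁻⁷ × 4.29) / (4π × 0.101) × (0.7908 + 0.7908) = 6.72×10⁻⁶ T.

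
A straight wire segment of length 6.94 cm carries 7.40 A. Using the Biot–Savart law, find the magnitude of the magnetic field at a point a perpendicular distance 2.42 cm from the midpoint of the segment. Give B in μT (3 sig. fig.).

B ≈ 50.2 μT

For a finite straight segment, B = (μ₀I/4πd)(sinθ₁ + sinθ₂), where θ₁, θ₂ are the angles from the perpendicular to each end.
The perpendicular from the point meets the wire at its midpoint, so each end is L/2 = 0.0347 m away along the wire.
sinθ₁ = 0.0347/√(0.0347²+0.0242²) = 0.8202; sinθ₂ = 0.0347/√(0.0347²+0.0242²) = 0.8202.
B = (4π×10⁻⁷ × 7.40) / (4π × 0.0242) × (0.8202 + 0.8202) = 5.02×10⁻⁵ T.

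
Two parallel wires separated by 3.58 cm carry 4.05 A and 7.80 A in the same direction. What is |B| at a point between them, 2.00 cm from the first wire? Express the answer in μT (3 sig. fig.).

B ≈ 58.2 μT

Each long wire gives B = μ₀I/(2πd). Distances are d₁ = 0.02 m and d₂ = 0.0158 m.
B₁ = 4.05×10⁻⁵ T, B₂ = 9.87×10⁻⁵ T.
Between parallel currents the two contributions point in opposite directions, so they subtract. B = |B₁ − B₂| = |4.05×10⁻⁵ − 9.87×10⁻⁵| = 5.82×10⁻⁵ T.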